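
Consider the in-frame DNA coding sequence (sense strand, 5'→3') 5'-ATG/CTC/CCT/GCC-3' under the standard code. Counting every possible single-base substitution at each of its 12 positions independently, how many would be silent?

9

Codon 1 (ATG, Met): 0 synonymous substitutions.
Codon 2 (CTC, Leu): 3 synonymous substitutions.
Codon 3 (CCT, Pro): 3 synonymous substitutions.
Codon 4 (GCC, Ala): 3 synonymous substitutions.
Total: 0 + 3 + 3 + 3 = 9.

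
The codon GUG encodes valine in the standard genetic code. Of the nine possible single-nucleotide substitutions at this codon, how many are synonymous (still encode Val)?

Position 1: none → 0 synonymous.
Position 2: none → 0 synonymous.
Position 3: GUU, GUC, GUA → 3 synonymous.
Total: 0 + 0 + 3 = 3.

3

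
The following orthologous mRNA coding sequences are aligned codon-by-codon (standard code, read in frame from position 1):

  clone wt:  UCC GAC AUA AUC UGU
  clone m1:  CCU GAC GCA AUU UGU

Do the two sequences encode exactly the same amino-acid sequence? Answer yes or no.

Codon 1: UCC Ser / CCU Pro — nonsynonymous.
Codon 2: GAC Asp / GAC Asp — identical.
Codon 3: AUA Ile / GCA Ala — nonsynonymous.
Codon 4: AUC Ile / AUU Ile — synonymous.
Codon 5: UGU Cys / UGU Cys — identical.
Nonsynonymous differences: 2 → different protein.

no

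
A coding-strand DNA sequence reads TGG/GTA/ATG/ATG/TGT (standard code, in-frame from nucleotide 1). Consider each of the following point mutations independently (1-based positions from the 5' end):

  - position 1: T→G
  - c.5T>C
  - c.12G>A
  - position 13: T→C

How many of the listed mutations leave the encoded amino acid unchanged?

Codon 1: TGG (Trp) → GGG (Gly) — missense.
Codon 2: GTA (Val) → GCA (Ala) — missense.
Codon 4: ATG (Met) → ATA (Ile) — missense.
Codon 5: TGT (Cys) → CGT (Arg) — missense.
Synonymous: 0 of 4.

0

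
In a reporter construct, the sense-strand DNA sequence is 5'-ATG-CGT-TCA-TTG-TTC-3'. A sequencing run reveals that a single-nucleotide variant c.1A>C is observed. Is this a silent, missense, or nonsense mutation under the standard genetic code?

missense

Position 1 falls in codon 1: ATG → Met.
After the substitution the codon is CTG → Leu.
Met ≠ Leu, so this is a missense mutation.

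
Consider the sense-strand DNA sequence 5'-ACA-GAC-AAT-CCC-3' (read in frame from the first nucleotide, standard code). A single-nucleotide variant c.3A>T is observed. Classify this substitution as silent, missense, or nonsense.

silent

Position 3 falls in codon 1: ACA → Thr.
After the substitution the codon is ACT → Thr.
Both encode Thr, so the change is synonymous.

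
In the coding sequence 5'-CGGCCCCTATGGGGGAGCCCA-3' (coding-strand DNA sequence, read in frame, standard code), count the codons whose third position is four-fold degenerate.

5

Codon 1 CGG (Arg): third position 4-fold.
Codon 2 CCC (Pro): third position 4-fold.
Codon 3 CTA (Leu): third position 4-fold.
Codon 4 TGG (Trp): third position 1-fold.
Codon 5 GGG (Gly): third position 4-fold.
Codon 6 AGC (Ser): third position 2-fold.
Codon 7 CCA (Pro): third position 4-fold.
Four-fold degenerate third positions: 5.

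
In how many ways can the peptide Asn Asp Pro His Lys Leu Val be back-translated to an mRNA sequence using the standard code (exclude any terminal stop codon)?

Asn: 2 codons.
Asp: 2 codons.
Pro: 4 codons.
His: 2 codons.
Lys: 2 codons.
Leu: 6 codons.
Val: 4 codons.
2 × 2 × 4 × 2 × 2 × 6 × 4 = 1536.

1536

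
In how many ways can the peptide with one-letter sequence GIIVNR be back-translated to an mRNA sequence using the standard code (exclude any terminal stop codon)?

Gly: 4 codons.
Ile: 3 codons.
Ile: 3 codons.
Val: 4 codons.
Asn: 2 codons.
Arg: 6 codons.
4 × 3 × 3 × 4 × 2 × 6 = 1728.

1728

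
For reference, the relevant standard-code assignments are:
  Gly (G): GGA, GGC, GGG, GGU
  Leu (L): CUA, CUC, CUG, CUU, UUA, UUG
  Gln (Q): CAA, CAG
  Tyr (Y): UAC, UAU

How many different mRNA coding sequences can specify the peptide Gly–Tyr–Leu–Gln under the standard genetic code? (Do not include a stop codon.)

Gly: 4 codons.
Tyr: 2 codons.
Leu: 6 codons.
Gln: 2 codons.
4 × 2 × 6 × 2 = 96.

96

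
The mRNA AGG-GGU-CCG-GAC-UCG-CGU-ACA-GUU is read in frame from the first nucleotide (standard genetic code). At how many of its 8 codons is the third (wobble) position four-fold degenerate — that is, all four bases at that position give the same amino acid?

Codon 1 AGG (Arg): third position 2-fold.
Codon 2 GGU (Gly): third position 4-fold.
Codon 3 CCG (Pro): third position 4-fold.
Codon 4 GAC (Asp): third position 2-fold.
Codon 5 UCG (Ser): third position 4-fold.
Codon 6 CGU (Arg): third position 4-fold.
Codon 7 ACA (Thr): third position 4-fold.
Codon 8 GUU (Val): third position 4-fold.
Four-fold degenerate third positions: 6.

6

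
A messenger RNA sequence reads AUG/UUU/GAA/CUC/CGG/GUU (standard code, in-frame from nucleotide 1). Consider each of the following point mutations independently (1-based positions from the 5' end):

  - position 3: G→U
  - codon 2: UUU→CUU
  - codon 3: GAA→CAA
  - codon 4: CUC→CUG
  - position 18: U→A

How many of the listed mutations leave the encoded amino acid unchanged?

Codon 1: AUG (Met) → AUU (Ile) — missense.
Codon 2: UUU (Phe) → CUU (Leu) — missense.
Codon 3: GAA (Glu) → CAA (Gln) — missense.
Codon 4: CUC (Leu) → CUG (Leu) — synonymous.
Codon 6: GUU (Val) → GUA (Val) — synonymous.
Synonymous: 2 of 5.

2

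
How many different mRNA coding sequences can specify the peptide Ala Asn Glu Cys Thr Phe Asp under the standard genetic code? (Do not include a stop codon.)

512

Ala: 4 codons.
Asn: 2 codons.
Glu: 2 codons.
Cys: 2 codons.
Thr: 4 codons.
Phe: 2 codons.
Asp: 2 codons.
4 × 2 × 2 × 2 × 4 × 2 × 2 = 512.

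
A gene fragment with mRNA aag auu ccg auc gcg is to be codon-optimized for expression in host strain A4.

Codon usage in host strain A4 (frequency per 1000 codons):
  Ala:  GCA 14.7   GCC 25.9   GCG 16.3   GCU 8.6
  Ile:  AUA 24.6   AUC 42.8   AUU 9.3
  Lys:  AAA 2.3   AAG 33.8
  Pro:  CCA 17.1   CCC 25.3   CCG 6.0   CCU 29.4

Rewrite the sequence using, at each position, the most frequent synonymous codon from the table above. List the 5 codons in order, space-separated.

Codon 1 (Lys): best is AAG at 33.8.
Codon 2 (Ile): best is AUC at 42.8.
Codon 3 (Pro): best is CCU at 29.4.
Codon 4 (Ile): best is AUC at 42.8.
Codon 5 (Ala): best is GCC at 25.9.

AAG AUC CCU AUC GCC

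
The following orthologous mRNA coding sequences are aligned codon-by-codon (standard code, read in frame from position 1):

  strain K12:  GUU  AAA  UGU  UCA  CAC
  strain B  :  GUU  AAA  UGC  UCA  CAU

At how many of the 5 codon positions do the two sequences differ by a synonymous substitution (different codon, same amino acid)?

2

Codon 1: GUU Val / GUU Val — identical.
Codon 2: AAA Lys / AAA Lys — identical.
Codon 3: UGU Cys / UGC Cys — synonymous.
Codon 4: UCA Ser / UCA Ser — identical.
Codon 5: CAC His / CAU His — synonymous.
Synonymous differences: 2.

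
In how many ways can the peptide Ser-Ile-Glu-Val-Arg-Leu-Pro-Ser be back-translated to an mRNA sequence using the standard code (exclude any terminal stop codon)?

Ser: 6 codons.
Ile: 3 codons.
Glu: 2 codons.
Val: 4 codons.
Arg: 6 codons.
Leu: 6 codons.
Pro: 4 codons.
Ser: 6 codons.
6 × 3 × 2 × 4 × 6 × 6 × 4 × 6 = 124416.

124416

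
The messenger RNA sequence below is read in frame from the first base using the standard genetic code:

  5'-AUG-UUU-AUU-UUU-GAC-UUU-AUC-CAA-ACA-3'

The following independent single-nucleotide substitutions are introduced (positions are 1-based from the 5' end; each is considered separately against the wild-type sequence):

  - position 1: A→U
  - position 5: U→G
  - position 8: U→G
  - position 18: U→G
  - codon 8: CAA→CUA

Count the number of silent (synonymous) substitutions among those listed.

Codon 1: AUG (Met) → UUG (Leu) — missense.
Codon 2: UUU (Phe) → UGU (Cys) — missense.
Codon 3: AUU (Ile) → AGU (Ser) — missense.
Codon 6: UUU (Phe) → UUG (Leu) — missense.
Codon 8: CAA (Gln) → CUA (Leu) — missense.
Synonymous: 0 of 5.

0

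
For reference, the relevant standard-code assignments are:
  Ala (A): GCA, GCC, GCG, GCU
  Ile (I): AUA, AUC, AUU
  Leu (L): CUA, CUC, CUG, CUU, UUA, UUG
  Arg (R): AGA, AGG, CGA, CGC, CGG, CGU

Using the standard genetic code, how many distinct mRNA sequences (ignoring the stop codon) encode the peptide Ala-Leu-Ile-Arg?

432

Ala: 4 codons.
Leu: 6 codons.
Ile: 3 codons.
Arg: 6 codons.
4 × 6 × 3 × 6 = 432.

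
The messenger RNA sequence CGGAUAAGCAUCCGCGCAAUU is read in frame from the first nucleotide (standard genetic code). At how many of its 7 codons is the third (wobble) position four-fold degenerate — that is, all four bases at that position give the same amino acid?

3

Codon 1 CGG (Arg): third position 4-fold.
Codon 2 AUA (Ile): third position 3-fold.
Codon 3 AGC (Ser): third position 2-fold.
Codon 4 AUC (Ile): third position 3-fold.
Codon 5 CGC (Arg): third position 4-fold.
Codon 6 GCA (Ala): third position 4-fold.
Codon 7 AUU (Ile): third position 3-fold.
Four-fold degenerate third positions: 3.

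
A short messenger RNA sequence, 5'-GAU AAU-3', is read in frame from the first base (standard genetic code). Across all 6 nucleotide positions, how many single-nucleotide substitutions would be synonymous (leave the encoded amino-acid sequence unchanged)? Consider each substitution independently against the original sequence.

2

Codon 1 (GAU, Asp): 1 synonymous substitution.
Codon 2 (AAU, Asn): 1 synonymous substitution.
Total: 1 + 1 = 2.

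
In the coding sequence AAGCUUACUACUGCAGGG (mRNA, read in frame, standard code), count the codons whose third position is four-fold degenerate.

5

Codon 1 AAG (Lys): third position 2-fold.
Codon 2 CUU (Leu): third position 4-fold.
Codon 3 ACU (Thr): third position 4-fold.
Codon 4 ACU (Thr): third position 4-fold.
Codon 5 GCA (Ala): third position 4-fold.
Codon 6 GGG (Gly): third position 4-fold.
Four-fold degenerate third positions: 5.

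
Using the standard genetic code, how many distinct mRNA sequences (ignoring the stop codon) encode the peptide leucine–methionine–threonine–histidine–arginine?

Leu: 6 codons.
Met: 1 codon.
Thr: 4 codons.
His: 2 codons.
Arg: 6 codons.
6 × 1 × 4 × 2 × 6 = 288.

288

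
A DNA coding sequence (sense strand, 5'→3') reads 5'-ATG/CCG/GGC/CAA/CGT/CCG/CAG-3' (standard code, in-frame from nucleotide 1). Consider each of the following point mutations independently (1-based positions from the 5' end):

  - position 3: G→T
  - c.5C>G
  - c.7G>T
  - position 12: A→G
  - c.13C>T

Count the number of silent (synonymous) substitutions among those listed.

Codon 1: ATG (Met) → ATT (Ile) — missense.
Codon 2: CCG (Pro) → CGG (Arg) — missense.
Codon 3: GGC (Gly) → TGC (Cys) — missense.
Codon 4: CAA (Gln) → CAG (Gln) — synonymous.
Codon 5: CGT (Arg) → TGT (Cys) — missense.
Synonymous: 1 of 5.

1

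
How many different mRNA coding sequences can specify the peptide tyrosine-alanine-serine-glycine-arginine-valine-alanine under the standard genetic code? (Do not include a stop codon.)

18432

Tyr: 2 codons.
Ala: 4 codons.
Ser: 6 codons.
Gly: 4 codons.
Arg: 6 codons.
Val: 4 codons.
Ala: 4 codons.
2 × 4 × 6 × 4 × 6 × 4 × 4 = 18432.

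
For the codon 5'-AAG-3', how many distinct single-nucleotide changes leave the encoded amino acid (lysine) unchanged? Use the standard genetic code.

Position 1: none → 0 synonymous.
Position 2: none → 0 synonymous.
Position 3: AAA → 1 synonymous.
Total: 0 + 0 + 1 = 1.

1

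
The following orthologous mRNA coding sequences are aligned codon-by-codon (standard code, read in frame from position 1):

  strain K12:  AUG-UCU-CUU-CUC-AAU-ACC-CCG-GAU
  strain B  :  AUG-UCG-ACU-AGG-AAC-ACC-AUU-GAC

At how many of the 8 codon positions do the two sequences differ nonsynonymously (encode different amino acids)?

Codon 1: AUG Met / AUG Met — identical.
Codon 2: UCU Ser / UCG Ser — synonymous.
Codon 3: CUU Leu / ACU Thr — nonsynonymous.
Codon 4: CUC Leu / AGG Arg — nonsynonymous.
Codon 5: AAU Asn / AAC Asn — synonymous.
Codon 6: ACC Thr / ACC Thr — identical.
Codon 7: CCG Pro / AUU Ile — nonsynonymous.
Codon 8: GAU Asp / GAC Asp — synonymous.
Nonsynonymous differences: 3.

3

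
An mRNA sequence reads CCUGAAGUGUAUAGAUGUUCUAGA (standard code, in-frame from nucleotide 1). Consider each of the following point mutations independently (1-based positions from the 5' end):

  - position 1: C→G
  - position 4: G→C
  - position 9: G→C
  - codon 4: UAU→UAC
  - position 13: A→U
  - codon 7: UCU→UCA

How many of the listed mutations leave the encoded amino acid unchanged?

3

Codon 1: CCU (Pro) → GCU (Ala) — missense.
Codon 2: GAA (Glu) → CAA (Gln) — missense.
Codon 3: GUG (Val) → GUC (Val) — synonymous.
Codon 4: UAU (Tyr) → UAC (Tyr) — synonymous.
Codon 5: AGA (Arg) → UGA (Stop) — nonsense.
Codon 7: UCU (Ser) → UCA (Ser) — synonymous.
Synonymous: 3 of 6.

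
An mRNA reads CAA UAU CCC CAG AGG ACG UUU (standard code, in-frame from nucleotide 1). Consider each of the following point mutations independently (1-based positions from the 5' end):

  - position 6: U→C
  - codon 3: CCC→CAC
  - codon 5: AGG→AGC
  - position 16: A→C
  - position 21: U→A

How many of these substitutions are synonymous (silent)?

1

Codon 2: UAU (Tyr) → UAC (Tyr) — synonymous.
Codon 3: CCC (Pro) → CAC (His) — missense.
Codon 5: AGG (Arg) → AGC (Ser) — missense.
Codon 6: ACG (Thr) → CCG (Pro) — missense.
Codon 7: UUU (Phe) → UUA (Leu) — missense.
Synonymous: 1 of 5.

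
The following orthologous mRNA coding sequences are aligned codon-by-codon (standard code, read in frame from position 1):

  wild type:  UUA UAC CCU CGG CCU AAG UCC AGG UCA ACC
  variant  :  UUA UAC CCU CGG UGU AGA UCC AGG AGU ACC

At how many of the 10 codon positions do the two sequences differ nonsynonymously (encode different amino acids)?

Codon 1: UUA Leu / UUA Leu — identical.
Codon 2: UAC Tyr / UAC Tyr — identical.
Codon 3: CCU Pro / CCU Pro — identical.
Codon 4: CGG Arg / CGG Arg — identical.
Codon 5: CCU Pro / UGU Cys — nonsynonymous.
Codon 6: AAG Lys / AGA Arg — nonsynonymous.
Codon 7: UCC Ser / UCC Ser — identical.
Codon 8: AGG Arg / AGG Arg — identical.
Codon 9: UCA Ser / AGU Ser — synonymous.
Codon 10: ACC Thr / ACC Thr — identical.
Nonsynonymous differences: 2.

2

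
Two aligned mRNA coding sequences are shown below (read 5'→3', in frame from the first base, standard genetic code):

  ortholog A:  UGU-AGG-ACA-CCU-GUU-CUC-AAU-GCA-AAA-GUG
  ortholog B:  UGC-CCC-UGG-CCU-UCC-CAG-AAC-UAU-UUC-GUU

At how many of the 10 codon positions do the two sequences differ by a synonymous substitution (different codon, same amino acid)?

3

Codon 1: UGU Cys / UGC Cys — synonymous.
Codon 2: AGG Arg / CCC Pro — nonsynonymous.
Codon 3: ACA Thr / UGG Trp — nonsynonymous.
Codon 4: CCU Pro / CCU Pro — identical.
Codon 5: GUU Val / UCC Ser — nonsynonymous.
Codon 6: CUC Leu / CAG Gln — nonsynonymous.
Codon 7: AAU Asn / AAC Asn — synonymous.
Codon 8: GCA Ala / UAU Tyr — nonsynonymous.
Codon 9: AAA Lys / UUC Phe — nonsynonymous.
Codon 10: GUG Val / GUU Val — synonymous.
Synonymous differences: 3.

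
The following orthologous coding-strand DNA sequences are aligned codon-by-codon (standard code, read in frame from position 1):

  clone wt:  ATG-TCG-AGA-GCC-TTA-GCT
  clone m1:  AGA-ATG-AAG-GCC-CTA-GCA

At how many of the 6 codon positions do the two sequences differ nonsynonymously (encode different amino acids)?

3

Codon 1: ATG Met / AGA Arg — nonsynonymous.
Codon 2: TCG Ser / ATG Met — nonsynonymous.
Codon 3: AGA Arg / AAG Lys — nonsynonymous.
Codon 4: GCC Ala / GCC Ala — identical.
Codon 5: TTA Leu / CTA Leu — synonymous.
Codon 6: GCT Ala / GCA Ala — synonymous.
Nonsynonymous differences: 3.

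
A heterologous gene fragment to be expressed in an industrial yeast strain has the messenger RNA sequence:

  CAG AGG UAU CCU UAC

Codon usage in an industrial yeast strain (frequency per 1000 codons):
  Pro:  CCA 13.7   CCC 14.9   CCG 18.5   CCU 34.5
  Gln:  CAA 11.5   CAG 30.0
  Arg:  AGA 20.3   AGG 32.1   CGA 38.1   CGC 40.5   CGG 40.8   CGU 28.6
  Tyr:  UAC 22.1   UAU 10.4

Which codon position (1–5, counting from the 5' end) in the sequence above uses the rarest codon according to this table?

Codon 1 CAG (Gln): 30.0 per 1000.
Codon 2 AGG (Arg): 32.1 per 1000.
Codon 3 UAU (Tyr): 10.4 per 1000.
Codon 4 CCU (Pro): 34.5 per 1000.
Codon 5 UAC (Tyr): 22.1 per 1000.
Lowest frequency is 10.4 at codon 3.

3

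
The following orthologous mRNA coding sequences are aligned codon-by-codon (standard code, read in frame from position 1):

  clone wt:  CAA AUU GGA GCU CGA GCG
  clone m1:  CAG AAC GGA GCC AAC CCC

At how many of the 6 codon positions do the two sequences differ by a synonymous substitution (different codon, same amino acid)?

Codon 1: CAA Gln / CAG Gln — synonymous.
Codon 2: AUU Ile / AAC Asn — nonsynonymous.
Codon 3: GGA Gly / GGA Gly — identical.
Codon 4: GCU Ala / GCC Ala — synonymous.
Codon 5: CGA Arg / AAC Asn — nonsynonymous.
Codon 6: GCG Ala / CCC Pro — nonsynonymous.
Synonymous differences: 2.

2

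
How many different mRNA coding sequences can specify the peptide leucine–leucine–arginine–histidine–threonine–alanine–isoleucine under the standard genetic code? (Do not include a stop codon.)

Leu: 6 codons.
Leu: 6 codons.
Arg: 6 codons.
His: 2 codons.
Thr: 4 codons.
Ala: 4 codons.
Ile: 3 codons.
6 × 6 × 6 × 2 × 4 × 4 × 3 = 20736.

20736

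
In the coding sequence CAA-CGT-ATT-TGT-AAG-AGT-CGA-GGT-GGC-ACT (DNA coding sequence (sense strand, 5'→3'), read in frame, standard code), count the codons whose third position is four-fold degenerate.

5

Codon 1 CAA (Gln): third position 2-fold.
Codon 2 CGT (Arg): third position 4-fold.
Codon 3 ATT (Ile): third position 3-fold.
Codon 4 TGT (Cys): third position 2-fold.
Codon 5 AAG (Lys): third position 2-fold.
Codon 6 AGT (Ser): third position 2-fold.
Codon 7 CGA (Arg): third position 4-fold.
Codon 8 GGT (Gly): third position 4-fold.
Codon 9 GGC (Gly): third position 4-fold.
Codon 10 ACT (Thr): third position 4-fold.
Four-fold degenerate third positions: 5.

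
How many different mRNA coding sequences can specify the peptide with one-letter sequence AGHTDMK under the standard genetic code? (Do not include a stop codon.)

Ala: 4 codons.
Gly: 4 codons.
His: 2 codons.
Thr: 4 codons.
Asp: 2 codons.
Met: 1 codon.
Lys: 2 codons.
4 × 4 × 2 × 4 × 2 × 1 × 2 = 512.

512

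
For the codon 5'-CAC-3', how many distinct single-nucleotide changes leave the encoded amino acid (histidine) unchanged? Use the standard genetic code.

1

Position 1: none → 0 synonymous.
Position 2: none → 0 synonymous.
Position 3: CAU → 1 synonymous.
Total: 0 + 0 + 1 = 1.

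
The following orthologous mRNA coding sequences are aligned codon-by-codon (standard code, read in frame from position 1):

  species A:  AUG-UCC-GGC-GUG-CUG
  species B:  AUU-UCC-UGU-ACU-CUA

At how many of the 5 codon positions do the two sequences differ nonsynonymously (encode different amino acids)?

3

Codon 1: AUG Met / AUU Ile — nonsynonymous.
Codon 2: UCC Ser / UCC Ser — identical.
Codon 3: GGC Gly / UGU Cys — nonsynonymous.
Codon 4: GUG Val / ACU Thr — nonsynonymous.
Codon 5: CUG Leu / CUA Leu — synonymous.
Nonsynonymous differences: 3.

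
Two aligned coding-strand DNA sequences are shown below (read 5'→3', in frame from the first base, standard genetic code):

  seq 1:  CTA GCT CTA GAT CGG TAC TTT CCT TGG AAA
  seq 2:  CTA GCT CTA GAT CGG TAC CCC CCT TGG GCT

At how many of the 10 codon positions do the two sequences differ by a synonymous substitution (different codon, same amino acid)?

Codon 1: CTA Leu / CTA Leu — identical.
Codon 2: GCT Ala / GCT Ala — identical.
Codon 3: CTA Leu / CTA Leu — identical.
Codon 4: GAT Asp / GAT Asp — identical.
Codon 5: CGG Arg / CGG Arg — identical.
Codon 6: TAC Tyr / TAC Tyr — identical.
Codon 7: TTT Phe / CCC Pro — nonsynonymous.
Codon 8: CCT Pro / CCT Pro — identical.
Codon 9: TGG Trp / TGG Trp — identical.
Codon 10: AAA Lys / GCT Ala — nonsynonymous.
Synonymous differences: 0.

0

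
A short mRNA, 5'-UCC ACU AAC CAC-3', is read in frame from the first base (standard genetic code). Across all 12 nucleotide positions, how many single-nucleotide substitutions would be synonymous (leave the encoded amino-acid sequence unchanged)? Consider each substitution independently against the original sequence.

Codon 1 (UCC, Ser): 3 synonymous substitutions.
Codon 2 (ACU, Thr): 3 synonymous substitutions.
Codon 3 (AAC, Asn): 1 synonymous substitution.
Codon 4 (CAC, His): 1 synonymous substitution.
Total: 3 + 3 + 1 + 1 = 8.

8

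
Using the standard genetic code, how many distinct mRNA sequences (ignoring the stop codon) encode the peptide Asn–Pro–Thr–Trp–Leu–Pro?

768

Asn: 2 codons.
Pro: 4 codons.
Thr: 4 codons.
Trp: 1 codon.
Leu: 6 codons.
Pro: 4 codons.
2 × 4 × 4 × 1 × 6 × 4 = 768.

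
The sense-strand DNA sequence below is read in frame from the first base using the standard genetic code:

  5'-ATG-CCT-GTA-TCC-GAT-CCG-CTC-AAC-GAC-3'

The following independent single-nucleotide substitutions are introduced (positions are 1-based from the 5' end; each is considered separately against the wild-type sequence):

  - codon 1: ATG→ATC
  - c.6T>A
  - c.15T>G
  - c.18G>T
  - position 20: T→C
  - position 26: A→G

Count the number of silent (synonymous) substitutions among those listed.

2

Codon 1: ATG (Met) → ATC (Ile) — missense.
Codon 2: CCT (Pro) → CCA (Pro) — synonymous.
Codon 5: GAT (Asp) → GAG (Glu) — missense.
Codon 6: CCG (Pro) → CCT (Pro) — synonymous.
Codon 7: CTC (Leu) → CCC (Pro) — missense.
Codon 9: GAC (Asp) → GGC (Gly) — missense.
Synonymous: 2 of 6.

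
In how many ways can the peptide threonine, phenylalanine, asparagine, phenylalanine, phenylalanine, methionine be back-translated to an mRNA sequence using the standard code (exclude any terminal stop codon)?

Thr: 4 codons.
Phe: 2 codons.
Asn: 2 codons.
Phe: 2 codons.
Phe: 2 codons.
Met: 1 codon.
4 × 2 × 2 × 2 × 2 × 1 = 64.

64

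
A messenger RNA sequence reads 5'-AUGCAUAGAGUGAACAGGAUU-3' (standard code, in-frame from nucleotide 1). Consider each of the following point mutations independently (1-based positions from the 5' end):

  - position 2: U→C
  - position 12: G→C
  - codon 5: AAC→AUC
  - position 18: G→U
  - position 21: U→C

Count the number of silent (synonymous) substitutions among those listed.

2

Codon 1: AUG (Met) → ACG (Thr) — missense.
Codon 4: GUG (Val) → GUC (Val) — synonymous.
Codon 5: AAC (Asn) → AUC (Ile) — missense.
Codon 6: AGG (Arg) → AGU (Ser) — missense.
Codon 7: AUU (Ile) → AUC (Ile) — synonymous.
Synonymous: 2 of 5.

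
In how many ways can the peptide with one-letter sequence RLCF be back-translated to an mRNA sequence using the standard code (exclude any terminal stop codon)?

Arg: 6 codons.
Leu: 6 codons.
Cys: 2 codons.
Phe: 2 codons.
6 × 6 × 2 × 2 = 144.

144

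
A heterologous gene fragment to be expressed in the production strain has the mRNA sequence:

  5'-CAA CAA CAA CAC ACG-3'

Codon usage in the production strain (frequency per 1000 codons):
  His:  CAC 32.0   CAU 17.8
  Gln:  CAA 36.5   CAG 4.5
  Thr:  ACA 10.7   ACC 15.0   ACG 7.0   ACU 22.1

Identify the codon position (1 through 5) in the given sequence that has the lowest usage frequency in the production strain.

5

Codon 1 CAA (Gln): 36.5 per 1000.
Codon 2 CAA (Gln): 36.5 per 1000.
Codon 3 CAA (Gln): 36.5 per 1000.
Codon 4 CAC (His): 32.0 per 1000.
Codon 5 ACG (Thr): 7.0 per 1000.
Lowest frequency is 7.0 at codon 5.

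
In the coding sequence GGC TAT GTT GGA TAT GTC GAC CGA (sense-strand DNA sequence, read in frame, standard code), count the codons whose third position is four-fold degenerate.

Codon 1 GGC (Gly): third position 4-fold.
Codon 2 TAT (Tyr): third position 2-fold.
Codon 3 GTT (Val): third position 4-fold.
Codon 4 GGA (Gly): third position 4-fold.
Codon 5 TAT (Tyr): third position 2-fold.
Codon 6 GTC (Val): third position 4-fold.
Codon 7 GAC (Asp): third position 2-fold.
Codon 8 CGA (Arg): third position 4-fold.
Four-fold degenerate third positions: 5.

5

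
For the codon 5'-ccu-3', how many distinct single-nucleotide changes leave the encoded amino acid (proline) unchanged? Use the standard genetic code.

3

Position 1: none → 0 synonymous.
Position 2: none → 0 synonymous.
Position 3: CCC, CCA, CCG → 3 synonymous.
Total: 0 + 0 + 3 = 3.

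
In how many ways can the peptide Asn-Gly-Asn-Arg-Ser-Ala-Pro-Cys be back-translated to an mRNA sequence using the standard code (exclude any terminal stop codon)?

Asn: 2 codons.
Gly: 4 codons.
Asn: 2 codons.
Arg: 6 codons.
Ser: 6 codons.
Ala: 4 codons.
Pro: 4 codons.
Cys: 2 codons.
2 × 4 × 2 × 6 × 6 × 4 × 4 × 2 = 18432.

18432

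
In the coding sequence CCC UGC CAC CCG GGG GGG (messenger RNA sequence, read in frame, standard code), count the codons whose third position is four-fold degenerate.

4

Codon 1 CCC (Pro): third position 4-fold.
Codon 2 UGC (Cys): third position 2-fold.
Codon 3 CAC (His): third position 2-fold.
Codon 4 CCG (Pro): third position 4-fold.
Codon 5 GGG (Gly): third position 4-fold.
Codon 6 GGG (Gly): third position 4-fold.
Four-fold degenerate third positions: 4.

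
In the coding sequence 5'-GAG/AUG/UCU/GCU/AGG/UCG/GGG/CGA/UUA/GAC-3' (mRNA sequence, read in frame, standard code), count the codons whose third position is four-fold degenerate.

5

Codon 1 GAG (Glu): third position 2-fold.
Codon 2 AUG (Met): third position 1-fold.
Codon 3 UCU (Ser): third position 4-fold.
Codon 4 GCU (Ala): third position 4-fold.
Codon 5 AGG (Arg): third position 2-fold.
Codon 6 UCG (Ser): third position 4-fold.
Codon 7 GGG (Gly): third position 4-fold.
Codon 8 CGA (Arg): third position 4-fold.
Codon 9 UUA (Leu): third position 2-fold.
Codon 10 GAC (Asp): third position 2-fold.
Four-fold degenerate third positions: 5.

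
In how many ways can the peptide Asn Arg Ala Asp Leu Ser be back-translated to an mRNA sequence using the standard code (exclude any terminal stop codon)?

3456

Asn: 2 codons.
Arg: 6 codons.
Ala: 4 codons.
Asp: 2 codons.
Leu: 6 codons.
Ser: 6 codons.
2 × 6 × 4 × 2 × 6 × 6 = 3456.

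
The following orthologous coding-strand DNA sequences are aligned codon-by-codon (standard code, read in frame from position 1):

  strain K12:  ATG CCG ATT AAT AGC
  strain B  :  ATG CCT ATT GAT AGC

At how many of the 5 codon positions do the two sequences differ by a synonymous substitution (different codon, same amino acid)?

1

Codon 1: ATG Met / ATG Met — identical.
Codon 2: CCG Pro / CCT Pro — synonymous.
Codon 3: ATT Ile / ATT Ile — identical.
Codon 4: AAT Asn / GAT Asp — nonsynonymous.
Codon 5: AGC Ser / AGC Ser — identical.
Synonymous differences: 1.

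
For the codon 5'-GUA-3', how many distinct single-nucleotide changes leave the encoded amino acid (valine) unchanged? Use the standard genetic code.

Position 1: none → 0 synonymous.
Position 2: none → 0 synonymous.
Position 3: GUU, GUC, GUG → 3 synonymous.
Total: 0 + 0 + 3 = 3.

3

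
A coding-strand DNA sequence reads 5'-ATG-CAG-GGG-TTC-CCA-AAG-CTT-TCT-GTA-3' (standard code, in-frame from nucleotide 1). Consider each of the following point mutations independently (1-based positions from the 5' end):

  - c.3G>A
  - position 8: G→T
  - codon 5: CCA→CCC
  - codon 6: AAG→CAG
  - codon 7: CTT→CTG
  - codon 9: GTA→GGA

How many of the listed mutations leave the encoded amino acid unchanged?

Codon 1: ATG (Met) → ATA (Ile) — missense.
Codon 3: GGG (Gly) → GTG (Val) — missense.
Codon 5: CCA (Pro) → CCC (Pro) — synonymous.
Codon 6: AAG (Lys) → CAG (Gln) — missense.
Codon 7: CTT (Leu) → CTG (Leu) — synonymous.
Codon 9: GTA (Val) → GGA (Gly) — missense.
Synonymous: 2 of 6.

2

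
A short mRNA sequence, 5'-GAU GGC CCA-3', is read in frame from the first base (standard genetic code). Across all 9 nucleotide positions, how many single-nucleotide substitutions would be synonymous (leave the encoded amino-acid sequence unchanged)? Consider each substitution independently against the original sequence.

7

Codon 1 (GAU, Asp): 1 synonymous substitution.
Codon 2 (GGC, Gly): 3 synonymous substitutions.
Codon 3 (CCA, Pro): 3 synonymous substitutions.
Total: 1 + 3 + 3 = 7.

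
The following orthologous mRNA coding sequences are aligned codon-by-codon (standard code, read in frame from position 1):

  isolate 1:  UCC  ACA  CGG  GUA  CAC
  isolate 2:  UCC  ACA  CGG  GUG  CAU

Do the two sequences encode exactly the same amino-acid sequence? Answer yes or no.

Codon 1: UCC Ser / UCC Ser — identical.
Codon 2: ACA Thr / ACA Thr — identical.
Codon 3: CGG Arg / CGG Arg — identical.
Codon 4: GUA Val / GUG Val — synonymous.
Codon 5: CAC His / CAU His — synonymous.
Nonsynonymous differences: 0 → same protein.

yes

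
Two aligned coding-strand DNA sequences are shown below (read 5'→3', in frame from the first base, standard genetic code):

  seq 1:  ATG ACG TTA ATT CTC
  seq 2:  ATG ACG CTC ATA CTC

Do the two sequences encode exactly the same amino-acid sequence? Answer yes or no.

yes

Codon 1: ATG Met / ATG Met — identical.
Codon 2: ACG Thr / ACG Thr — identical.
Codon 3: TTA Leu / CTC Leu — synonymous.
Codon 4: ATT Ile / ATA Ile — synonymous.
Codon 5: CTC Leu / CTC Leu — identical.
Nonsynonymous differences: 0 → same protein.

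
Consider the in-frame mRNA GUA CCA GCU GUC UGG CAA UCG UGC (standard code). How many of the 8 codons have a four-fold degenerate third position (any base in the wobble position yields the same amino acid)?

Codon 1 GUA (Val): third position 4-fold.
Codon 2 CCA (Pro): third position 4-fold.
Codon 3 GCU (Ala): third position 4-fold.
Codon 4 GUC (Val): third position 4-fold.
Codon 5 UGG (Trp): third position 1-fold.
Codon 6 CAA (Gln): third position 2-fold.
Codon 7 UCG (Ser): third position 4-fold.
Codon 8 UGC (Cys): third position 2-fold.
Four-fold degenerate third positions: 5.

5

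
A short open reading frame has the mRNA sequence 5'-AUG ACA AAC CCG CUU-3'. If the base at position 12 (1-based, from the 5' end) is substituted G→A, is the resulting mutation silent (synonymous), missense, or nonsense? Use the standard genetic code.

silent

Position 12 falls in codon 4: CCG → Pro.
After the substitution the codon is CCA → Pro.
Both encode Pro, so the change is synonymous.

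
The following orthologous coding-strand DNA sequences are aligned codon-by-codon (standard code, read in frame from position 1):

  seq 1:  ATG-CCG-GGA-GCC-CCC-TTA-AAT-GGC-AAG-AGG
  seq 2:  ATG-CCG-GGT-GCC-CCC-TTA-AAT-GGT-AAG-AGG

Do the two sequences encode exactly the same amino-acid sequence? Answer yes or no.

Codon 1: ATG Met / ATG Met — identical.
Codon 2: CCG Pro / CCG Pro — identical.
Codon 3: GGA Gly / GGT Gly — synonymous.
Codon 4: GCC Ala / GCC Ala — identical.
Codon 5: CCC Pro / CCC Pro — identical.
Codon 6: TTA Leu / TTA Leu — identical.
Codon 7: AAT Asn / AAT Asn — identical.
Codon 8: GGC Gly / GGT Gly — synonymous.
Codon 9: AAG Lys / AAG Lys — identical.
Codon 10: AGG Arg / AGG Arg — identical.
Nonsynonymous differences: 0 → same protein.

yes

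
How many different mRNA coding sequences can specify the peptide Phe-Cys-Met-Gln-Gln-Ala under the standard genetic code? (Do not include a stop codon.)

Phe: 2 codons.
Cys: 2 codons.
Met: 1 codon.
Gln: 2 codons.
Gln: 2 codons.
Ala: 4 codons.
2 × 2 × 1 × 2 × 2 × 4 = 64.

64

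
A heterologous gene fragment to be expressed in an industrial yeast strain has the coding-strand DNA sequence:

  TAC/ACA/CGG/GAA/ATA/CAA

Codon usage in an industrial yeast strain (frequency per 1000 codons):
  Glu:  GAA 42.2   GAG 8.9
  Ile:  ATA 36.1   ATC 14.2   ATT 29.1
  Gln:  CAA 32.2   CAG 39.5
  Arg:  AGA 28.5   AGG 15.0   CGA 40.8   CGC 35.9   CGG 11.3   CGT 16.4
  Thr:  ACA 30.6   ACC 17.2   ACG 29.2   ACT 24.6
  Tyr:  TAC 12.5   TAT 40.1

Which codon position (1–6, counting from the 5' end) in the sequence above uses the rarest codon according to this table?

3

Codon 1 TAC (Tyr): 12.5 per 1000.
Codon 2 ACA (Thr): 30.6 per 1000.
Codon 3 CGG (Arg): 11.3 per 1000.
Codon 4 GAA (Glu): 42.2 per 1000.
Codon 5 ATA (Ile): 36.1 per 1000.
Codon 6 CAA (Gln): 32.2 per 1000.
Lowest frequency is 11.3 at codon 3.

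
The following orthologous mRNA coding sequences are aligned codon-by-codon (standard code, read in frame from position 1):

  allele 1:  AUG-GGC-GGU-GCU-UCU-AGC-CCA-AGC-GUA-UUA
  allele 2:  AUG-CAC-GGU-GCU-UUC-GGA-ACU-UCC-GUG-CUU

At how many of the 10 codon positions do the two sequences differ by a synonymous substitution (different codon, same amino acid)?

3

Codon 1: AUG Met / AUG Met — identical.
Codon 2: GGC Gly / CAC His — nonsynonymous.
Codon 3: GGU Gly / GGU Gly — identical.
Codon 4: GCU Ala / GCU Ala — identical.
Codon 5: UCU Ser / UUC Phe — nonsynonymous.
Codon 6: AGC Ser / GGA Gly — nonsynonymous.
Codon 7: CCA Pro / ACU Thr — nonsynonymous.
Codon 8: AGC Ser / UCC Ser — synonymous.
Codon 9: GUA Val / GUG Val — synonymous.
Codon 10: UUA Leu / CUU Leu — synonymous.
Synonymous differences: 3.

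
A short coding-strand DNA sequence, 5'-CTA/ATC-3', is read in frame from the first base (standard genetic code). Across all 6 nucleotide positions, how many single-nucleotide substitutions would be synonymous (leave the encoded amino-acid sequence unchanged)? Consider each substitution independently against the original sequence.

Codon 1 (CTA, Leu): 4 synonymous substitutions.
Codon 2 (ATC, Ile): 2 synonymous substitutions.
Total: 4 + 2 = 6.

6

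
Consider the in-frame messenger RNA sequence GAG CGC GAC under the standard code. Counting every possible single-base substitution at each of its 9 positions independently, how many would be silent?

Codon 1 (GAG, Glu): 1 synonymous substitution.
Codon 2 (CGC, Arg): 3 synonymous substitutions.
Codon 3 (GAC, Asp): 1 synonymous substitution.
Total: 1 + 3 + 1 = 5.

5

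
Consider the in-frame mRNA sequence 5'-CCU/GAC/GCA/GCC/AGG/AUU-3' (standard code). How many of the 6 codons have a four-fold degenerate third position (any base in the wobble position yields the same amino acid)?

Codon 1 CCU (Pro): third position 4-fold.
Codon 2 GAC (Asp): third position 2-fold.
Codon 3 GCA (Ala): third position 4-fold.
Codon 4 GCC (Ala): third position 4-fold.
Codon 5 AGG (Arg): third position 2-fold.
Codon 6 AUU (Ile): third position 3-fold.
Four-fold degenerate third positions: 3.

3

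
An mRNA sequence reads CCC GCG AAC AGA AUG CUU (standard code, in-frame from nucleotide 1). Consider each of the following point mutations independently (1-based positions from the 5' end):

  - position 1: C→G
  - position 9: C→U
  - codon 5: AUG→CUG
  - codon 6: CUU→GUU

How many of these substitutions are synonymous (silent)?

Codon 1: CCC (Pro) → GCC (Ala) — missense.
Codon 3: AAC (Asn) → AAU (Asn) — synonymous.
Codon 5: AUG (Met) → CUG (Leu) — missense.
Codon 6: CUU (Leu) → GUU (Val) — missense.
Synonymous: 1 of 4.

1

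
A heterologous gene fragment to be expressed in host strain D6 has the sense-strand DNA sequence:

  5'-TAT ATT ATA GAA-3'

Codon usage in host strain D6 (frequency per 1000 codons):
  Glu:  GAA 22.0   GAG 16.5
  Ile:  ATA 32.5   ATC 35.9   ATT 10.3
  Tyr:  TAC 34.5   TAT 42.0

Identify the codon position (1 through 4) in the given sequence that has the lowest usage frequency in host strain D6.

2

Codon 1 TAT (Tyr): 42.0 per 1000.
Codon 2 ATT (Ile): 10.3 per 1000.
Codon 3 ATA (Ile): 32.5 per 1000.
Codon 4 GAA (Glu): 22.0 per 1000.
Lowest frequency is 10.3 at codon 2.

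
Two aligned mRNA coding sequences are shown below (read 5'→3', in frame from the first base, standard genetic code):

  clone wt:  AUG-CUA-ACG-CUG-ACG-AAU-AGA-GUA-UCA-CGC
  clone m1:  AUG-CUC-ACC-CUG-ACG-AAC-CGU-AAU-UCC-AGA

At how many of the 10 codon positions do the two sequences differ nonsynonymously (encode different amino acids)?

Codon 1: AUG Met / AUG Met — identical.
Codon 2: CUA Leu / CUC Leu — synonymous.
Codon 3: ACG Thr / ACC Thr — synonymous.
Codon 4: CUG Leu / CUG Leu — identical.
Codon 5: ACG Thr / ACG Thr — identical.
Codon 6: AAU Asn / AAC Asn — synonymous.
Codon 7: AGA Arg / CGU Arg — synonymous.
Codon 8: GUA Val / AAU Asn — nonsynonymous.
Codon 9: UCA Ser / UCC Ser — synonymous.
Codon 10: CGC Arg / AGA Arg — synonymous.
Nonsynonymous differences: 1.

1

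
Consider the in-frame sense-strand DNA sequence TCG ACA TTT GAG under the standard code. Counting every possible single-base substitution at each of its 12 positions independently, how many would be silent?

8

Codon 1 (TCG, Ser): 3 synonymous substitutions.
Codon 2 (ACA, Thr): 3 synonymous substitutions.
Codon 3 (TTT, Phe): 1 synonymous substitution.
Codon 4 (GAG, Glu): 1 synonymous substitution.
Total: 3 + 3 + 1 + 1 = 8.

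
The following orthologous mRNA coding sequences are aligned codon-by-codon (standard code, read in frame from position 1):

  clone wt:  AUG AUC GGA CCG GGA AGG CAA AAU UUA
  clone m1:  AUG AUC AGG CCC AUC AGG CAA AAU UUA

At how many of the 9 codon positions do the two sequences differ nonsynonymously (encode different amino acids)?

Codon 1: AUG Met / AUG Met — identical.
Codon 2: AUC Ile / AUC Ile — identical.
Codon 3: GGA Gly / AGG Arg — nonsynonymous.
Codon 4: CCG Pro / CCC Pro — synonymous.
Codon 5: GGA Gly / AUC Ile — nonsynonymous.
Codon 6: AGG Arg / AGG Arg — identical.
Codon 7: CAA Gln / CAA Gln — identical.
Codon 8: AAU Asn / AAU Asn — identical.
Codon 9: UUA Leu / UUA Leu — identical.
Nonsynonymous differences: 2.

2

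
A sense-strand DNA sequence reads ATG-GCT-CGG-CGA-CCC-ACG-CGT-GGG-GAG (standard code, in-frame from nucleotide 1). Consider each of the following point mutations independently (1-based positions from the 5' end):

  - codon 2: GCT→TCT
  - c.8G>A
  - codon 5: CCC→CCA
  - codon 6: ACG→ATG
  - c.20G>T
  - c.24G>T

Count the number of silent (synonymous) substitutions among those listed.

Codon 2: GCT (Ala) → TCT (Ser) — missense.
Codon 3: CGG (Arg) → CAG (Gln) — missense.
Codon 5: CCC (Pro) → CCA (Pro) — synonymous.
Codon 6: ACG (Thr) → ATG (Met) — missense.
Codon 7: CGT (Arg) → CTT (Leu) — missense.
Codon 8: GGG (Gly) → GGT (Gly) — synonymous.
Synonymous: 2 of 6.

2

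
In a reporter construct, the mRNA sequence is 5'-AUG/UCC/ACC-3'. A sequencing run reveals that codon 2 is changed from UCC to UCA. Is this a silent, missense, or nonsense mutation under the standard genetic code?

Position 6 falls in codon 2: UCC → Ser.
After the substitution the codon is UCA → Ser.
Both encode Ser, so the change is synonymous.

silent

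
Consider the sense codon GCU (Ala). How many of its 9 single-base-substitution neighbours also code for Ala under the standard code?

Position 1: none → 0 synonymous.
Position 2: none → 0 synonymous.
Position 3: GCC, GCA, GCG → 3 synonymous.
Total: 0 + 0 + 3 = 3.

3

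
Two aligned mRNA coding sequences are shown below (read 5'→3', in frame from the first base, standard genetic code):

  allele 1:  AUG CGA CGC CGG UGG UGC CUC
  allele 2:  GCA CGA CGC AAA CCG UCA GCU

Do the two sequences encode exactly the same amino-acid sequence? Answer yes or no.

Codon 1: AUG Met / GCA Ala — nonsynonymous.
Codon 2: CGA Arg / CGA Arg — identical.
Codon 3: CGC Arg / CGC Arg — identical.
Codon 4: CGG Arg / AAA Lys — nonsynonymous.
Codon 5: UGG Trp / CCG Pro — nonsynonymous.
Codon 6: UGC Cys / UCA Ser — nonsynonymous.
Codon 7: CUC Leu / GCU Ala — nonsynonymous.
Nonsynonymous differences: 5 → different protein.

no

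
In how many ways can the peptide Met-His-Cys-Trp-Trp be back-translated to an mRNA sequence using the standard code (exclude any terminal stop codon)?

Met: 1 codon.
His: 2 codons.
Cys: 2 codons.
Trp: 1 codon.
Trp: 1 codon.
1 × 2 × 2 × 1 × 1 = 4.

4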